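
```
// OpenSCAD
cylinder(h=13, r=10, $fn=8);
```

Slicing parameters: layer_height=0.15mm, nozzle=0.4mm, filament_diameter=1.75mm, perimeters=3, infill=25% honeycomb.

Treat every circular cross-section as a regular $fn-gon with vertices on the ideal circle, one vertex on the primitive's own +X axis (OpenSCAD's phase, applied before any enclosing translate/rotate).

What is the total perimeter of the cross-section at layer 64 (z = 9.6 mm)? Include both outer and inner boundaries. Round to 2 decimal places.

61.23 mm

At z = 9.6 mm: the r=10 cylinder gives a regular 8-gon of circumradius 10 (constant along its height) (perimeter = 2·8·10.000·sin(180°/8) = 61.23 mm). Overall, the cross-section is a single solid region. Total boundary length (outer) = 61.23 mm.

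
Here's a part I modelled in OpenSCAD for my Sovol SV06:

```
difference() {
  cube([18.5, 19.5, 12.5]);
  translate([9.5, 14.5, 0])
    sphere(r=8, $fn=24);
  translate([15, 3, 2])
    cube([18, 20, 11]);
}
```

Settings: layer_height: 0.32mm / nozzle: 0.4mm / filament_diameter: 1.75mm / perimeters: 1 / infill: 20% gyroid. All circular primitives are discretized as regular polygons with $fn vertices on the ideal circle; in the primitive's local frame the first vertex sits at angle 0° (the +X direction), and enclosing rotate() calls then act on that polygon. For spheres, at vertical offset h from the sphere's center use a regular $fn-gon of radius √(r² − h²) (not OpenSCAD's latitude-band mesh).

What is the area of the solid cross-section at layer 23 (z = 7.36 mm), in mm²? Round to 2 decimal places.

272.47 mm²

At z = 7.36 mm: the cube (footprint 18.5×19.5) is included at this height (area 360.75 mm²); the sphere at (9.5, 14.5): section is a regular 24-gon, circumradius = √(r²−h²) = √(8²−7.36²) = 3.135 (area = (24/2)·3.135²·sin(360°/24) = 30.53 mm²); the cube at (15, 3) (footprint 18×20) is included at this height (area 360.00 mm²); After the difference (first − rest): starting from the 18.5×19.5 cube (360.75 mm²), the r=8 sphere at (9.5, 14.5) lies wholly inside it (removes its full 30.53 mm² and its 19.64 mm outline becomes a hole wall); the 18×20 cube at (15, 3) partially overlaps it — only the 57.75 mm² overlap (of its 360.00 mm²) is removed, clipping the outline — area = 272.47 mm². Overall, the cross-section is one region with 1 hole. Net area = 272.47 mm².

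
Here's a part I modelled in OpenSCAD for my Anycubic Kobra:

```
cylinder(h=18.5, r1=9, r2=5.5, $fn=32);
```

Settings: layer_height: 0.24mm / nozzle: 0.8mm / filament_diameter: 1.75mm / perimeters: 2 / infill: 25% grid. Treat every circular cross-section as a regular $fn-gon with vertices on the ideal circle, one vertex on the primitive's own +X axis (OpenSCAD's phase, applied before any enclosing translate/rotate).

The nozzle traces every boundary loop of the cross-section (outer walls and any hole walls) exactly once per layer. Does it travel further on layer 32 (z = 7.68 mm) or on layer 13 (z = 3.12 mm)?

layer 13 (z = 3.12 mm)

Layer 32 (z = 7.68): the cone contributes a regular 32-gon of circumradius 7.547 (interpolated between r1=9 and r2=5.5 at t=0.415) (perimeter = 2·32·7.547·sin(180°/32) = 47.34 mm). So its perimeter = 47.34 mm. Layer 13 (z = 3.12): the cone: at t=0.169 of its height the radius interpolates to r₁+(r₂−r₁)t = 8.410, giving a regular 32-gon of that circumradius (perimeter = 2·32·8.410·sin(180°/32) = 52.76 mm). So its perimeter = 52.76 mm. Layer 13 is larger (52.76 vs 47.34 mm).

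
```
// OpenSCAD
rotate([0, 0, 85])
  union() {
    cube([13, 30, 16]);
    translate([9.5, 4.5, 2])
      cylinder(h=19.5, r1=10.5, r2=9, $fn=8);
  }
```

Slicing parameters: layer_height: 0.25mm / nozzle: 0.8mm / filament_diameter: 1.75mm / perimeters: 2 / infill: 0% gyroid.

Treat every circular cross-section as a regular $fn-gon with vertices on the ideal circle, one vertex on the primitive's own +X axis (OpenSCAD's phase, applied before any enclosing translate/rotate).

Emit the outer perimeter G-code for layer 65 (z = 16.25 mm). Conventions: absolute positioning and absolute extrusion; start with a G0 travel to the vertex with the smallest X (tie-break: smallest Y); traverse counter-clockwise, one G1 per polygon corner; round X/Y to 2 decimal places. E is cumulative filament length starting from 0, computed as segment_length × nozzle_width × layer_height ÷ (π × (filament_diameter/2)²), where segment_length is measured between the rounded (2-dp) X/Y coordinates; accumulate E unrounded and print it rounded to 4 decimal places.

At z = 16.25 mm: the cube is not intersected at this z (z outside [0, 16]); the cone at (9.5, 4.5) (r1=10.5→r2=9) has section circumradius 9.404 here — a regular 8-gon; Merging all regions: only the cone at (9.5, 4.5) is present, so the union is just that shape — 1 connected region; (rotated 85° about Z; rotation is an isometry so areas/perimeters/island counts are preserved). The outline is a single polygon with 8 vertices. Extrusion per mm of travel: 0.8 × 0.25 / (π × 0.875²) = 0.083150. Accumulating E over each segment gives final E = 4.7872.

G0 X-13.02 Y10.68 Z16.25
G1 X-10.86 Y3.81 E0.5988
G1 X-4.47 Y0.49 E1.1976
G1 X2.39 Y2.65 E1.7956
G1 X5.71 Y9.04 E2.3944
G1 X3.55 Y15.90 E2.9924
G1 X-2.84 Y19.22 E3.5911
G1 X-9.70 Y17.06 E4.1892
G1 X-13.02 Y10.68 E4.7872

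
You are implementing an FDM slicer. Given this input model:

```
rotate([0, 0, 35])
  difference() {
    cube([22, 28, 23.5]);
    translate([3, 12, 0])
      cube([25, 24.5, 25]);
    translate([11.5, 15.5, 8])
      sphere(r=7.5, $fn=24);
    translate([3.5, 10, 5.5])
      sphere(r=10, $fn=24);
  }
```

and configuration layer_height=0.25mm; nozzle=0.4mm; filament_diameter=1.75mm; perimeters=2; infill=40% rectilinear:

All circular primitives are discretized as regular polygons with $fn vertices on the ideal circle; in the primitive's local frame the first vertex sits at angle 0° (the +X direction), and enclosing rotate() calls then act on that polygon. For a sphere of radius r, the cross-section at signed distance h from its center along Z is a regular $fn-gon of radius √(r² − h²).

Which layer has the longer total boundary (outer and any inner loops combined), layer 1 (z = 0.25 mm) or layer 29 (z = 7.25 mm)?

layer 1 (z = 0.25 mm)

Layer 1 (z = 0.25): the cube is present — its section is the full 22×28 rectangle (perimeter 100.00 mm); the cube at (3, 12) is present — its section is the full 25×24.5 rectangle (perimeter 99.00 mm); the sphere at (11.5, 15.5) is absent (|z−center|=7.750 > r=7.5); the r=10 sphere at (3.5, 10) contributes a regular 24-gon of circumradius √(10²−5.25²) = 8.511 (perimeter = 2·24·8.511·sin(180°/24) = 53.32 mm); Taking the first minus the rest: starting from the 22×28 cube, the 25×24.5 cube at (3, 12) partially overlaps it — only the 304.00 mm² overlap (of its 612.50 mm²) is removed, clipping the outline; the r=10 sphere at (3.5, 10) partially overlaps it — only the 127.25 mm² overlap (of its 224.98 mm²) is removed, clipping the outline — boundary = 91.54 mm; (rotated 35° about Z; rotation is an isometry so areas/perimeters/island counts are preserved). So its perimeter = 91.54 mm. Layer 29 (z = 7.25): the 22×28 cube contributes its full rectangle (perimeter 100.00 mm); the 25×24.5 cube at (3, 12) contributes its full rectangle (perimeter 99.00 mm); the sphere at (11.5, 15.5): section is a regular 24-gon, circumradius = √(r²−h²) = √(7.5²−0.75²) = 7.462 (perimeter = 2·24·7.462·sin(180°/24) = 46.75 mm); the sphere at (3.5, 10): section is a regular 24-gon, circumradius = √(r²−h²) = √(10²−1.75²) = 9.846 (perimeter = 2·24·9.846·sin(180°/24) = 61.69 mm); Taking the first minus the rest: starting from the 22×28 cube, the 25×24.5 cube at (3, 12) partially overlaps it — only the 304.00 mm² overlap (of its 612.50 mm²) is removed, clipping the outline; the r=7.5 sphere at (11.5, 15.5) partially overlaps it — only the 36.55 mm² overlap (of its 172.96 mm²) is removed, clipping the outline; the r=10 sphere at (3.5, 10) partially overlaps it — only the 132.94 mm² overlap (of its 301.07 mm²) is removed, clipping the outline — boundary = 85.70 mm; (whole slice rotated 35° about Z — lengths, areas and connectivity unchanged). So its perimeter = 85.70 mm. Layer 1 is larger (91.54 vs 85.70 mm).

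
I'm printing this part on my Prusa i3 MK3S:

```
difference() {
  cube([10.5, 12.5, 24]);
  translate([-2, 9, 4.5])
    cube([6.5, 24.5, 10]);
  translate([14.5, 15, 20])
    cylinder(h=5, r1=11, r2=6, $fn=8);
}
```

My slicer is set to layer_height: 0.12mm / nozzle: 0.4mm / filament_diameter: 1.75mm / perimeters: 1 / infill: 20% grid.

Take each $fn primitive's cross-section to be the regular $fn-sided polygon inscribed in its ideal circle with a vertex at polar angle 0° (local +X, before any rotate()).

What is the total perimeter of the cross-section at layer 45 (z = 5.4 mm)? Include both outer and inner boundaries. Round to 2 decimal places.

At z = 5.4 mm: the 10.5×12.5 cube contributes its full rectangle (perimeter 46.00 mm); the 6.5×24.5 cube at (-2, 9) contributes its full rectangle (perimeter 62.00 mm); the cone at (14.5, 15) does not reach this height (z outside [20, 25]); After the difference (first − rest): starting from the 10.5×12.5 cube, the 6.5×24.5 cube at (-2, 9) partially overlaps it — only the 15.75 mm² overlap (of its 159.25 mm²) is removed, clipping the outline — boundary = 46.00 mm. Overall, the cross-section is a single solid region. Total boundary length (outer) = 46.00 mm.

46.00 mm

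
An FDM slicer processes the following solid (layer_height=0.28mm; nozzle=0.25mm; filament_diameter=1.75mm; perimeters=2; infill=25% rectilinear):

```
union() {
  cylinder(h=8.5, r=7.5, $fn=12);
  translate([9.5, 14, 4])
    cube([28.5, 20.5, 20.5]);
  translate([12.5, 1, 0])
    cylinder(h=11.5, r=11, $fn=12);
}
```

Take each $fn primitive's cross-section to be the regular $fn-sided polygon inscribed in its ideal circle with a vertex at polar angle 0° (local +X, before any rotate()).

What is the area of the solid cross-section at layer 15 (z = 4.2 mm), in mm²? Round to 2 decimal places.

1067.47 mm²

At z = 4.2 mm: the r=7.5 cylinder gives a regular 12-gon of circumradius 7.5 (constant along its height) (area = (12/2)·7.500²·sin(360°/12) = 168.75 mm²); the cube at (9.5, 14) is present — its section is the full 28.5×20.5 rectangle (area 584.25 mm²); the cylinder at (12.5, 1): section is a regular 12-gon, circumradius r=11 (area = (12/2)·11.000²·sin(360°/12) = 363.00 mm²); Merging all regions: the regions partially overlap — summed areas 1116.00 mm² minus the doubly-counted overlap 48.53 mm² gives 1067.47 mm² — area = 1067.47 mm². Overall, the cross-section has 2 separate islands. Net area = 1067.47 mm².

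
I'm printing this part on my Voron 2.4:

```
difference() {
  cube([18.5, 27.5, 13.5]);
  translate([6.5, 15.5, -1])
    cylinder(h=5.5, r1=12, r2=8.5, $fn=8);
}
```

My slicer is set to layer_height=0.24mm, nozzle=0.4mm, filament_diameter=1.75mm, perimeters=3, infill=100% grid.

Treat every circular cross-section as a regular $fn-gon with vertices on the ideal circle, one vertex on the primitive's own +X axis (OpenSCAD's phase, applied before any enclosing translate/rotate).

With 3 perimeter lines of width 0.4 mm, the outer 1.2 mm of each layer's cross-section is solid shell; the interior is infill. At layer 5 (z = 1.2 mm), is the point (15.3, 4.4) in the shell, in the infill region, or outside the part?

At z = 1.2 mm: the 18.5×27.5 cube contributes its full rectangle; the cone at (6.5, 15.5): at t=0.400 of its height the radius interpolates to r₁+(r₂−r₁)t = 10.600, giving a regular 8-gon of that circumradius; After the difference (first − rest): starting from the 18.5×27.5 cube, the cone at (6.5, 15.5) partially overlaps it — only the 279.20 mm² overlap (of its 317.80 mm²) is removed, clipping the outline — 1 connected region. Overall, the cross-section is a single solid region. The nearest boundary edge runs (18.50, 27.50)→(18.50, 0.00); distance from the point to it = 3.20 mm. The point is inside the cross-section and 3.20 mm from the nearest boundary — more than the 1.2 mm shell width (3 × 0.4), so it's in the infill interior.

infill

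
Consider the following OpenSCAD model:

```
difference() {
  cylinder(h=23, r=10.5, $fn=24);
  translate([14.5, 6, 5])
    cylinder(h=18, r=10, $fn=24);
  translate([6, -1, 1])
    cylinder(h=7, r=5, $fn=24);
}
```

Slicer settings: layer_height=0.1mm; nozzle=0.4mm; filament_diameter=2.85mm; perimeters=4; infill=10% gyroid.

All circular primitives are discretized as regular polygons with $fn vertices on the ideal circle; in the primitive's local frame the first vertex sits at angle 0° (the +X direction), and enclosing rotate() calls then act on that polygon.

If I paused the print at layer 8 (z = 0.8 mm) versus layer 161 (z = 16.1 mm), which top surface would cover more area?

layer 8 (z = 0.8 mm)

Layer 8 (z = 0.8): the r=10.5 cylinder contributes a regular 24-gon of circumradius 10.5 (area = (24/2)·10.500²·sin(360°/24) = 342.42 mm²); the cylinder at (14.5, 6) is absent (z outside [5, 23]); the cylinder at (6, -1) is absent (z outside [1, 8]); Taking the first minus the rest: none of the subtracted shapes is present at this height, so the r=10.5 cylinder is unchanged — area = 342.42 mm². So its area = 342.42 mm². Layer 161 (z = 16.1): the cylinder: section is a regular 24-gon, circumradius r=10.5 (area = (24/2)·10.500²·sin(360°/24) = 342.42 mm²); the cylinder at (14.5, 6): section is a regular 24-gon, circumradius r=10 (area = (24/2)·10.000²·sin(360°/24) = 310.58 mm²); the cylinder at (6, -1) is absent (z outside [1, 8]); Taking the first minus the rest: starting from the r=10.5 cylinder (342.42 mm²), the r=10 cylinder at (14.5, 6) partially overlaps it — only the 41.75 mm² overlap (of its 310.58 mm²) is removed, clipping the outline — area = 300.67 mm². So its area = 300.67 mm². Layer 8 is larger (342.42 vs 300.67 mm²).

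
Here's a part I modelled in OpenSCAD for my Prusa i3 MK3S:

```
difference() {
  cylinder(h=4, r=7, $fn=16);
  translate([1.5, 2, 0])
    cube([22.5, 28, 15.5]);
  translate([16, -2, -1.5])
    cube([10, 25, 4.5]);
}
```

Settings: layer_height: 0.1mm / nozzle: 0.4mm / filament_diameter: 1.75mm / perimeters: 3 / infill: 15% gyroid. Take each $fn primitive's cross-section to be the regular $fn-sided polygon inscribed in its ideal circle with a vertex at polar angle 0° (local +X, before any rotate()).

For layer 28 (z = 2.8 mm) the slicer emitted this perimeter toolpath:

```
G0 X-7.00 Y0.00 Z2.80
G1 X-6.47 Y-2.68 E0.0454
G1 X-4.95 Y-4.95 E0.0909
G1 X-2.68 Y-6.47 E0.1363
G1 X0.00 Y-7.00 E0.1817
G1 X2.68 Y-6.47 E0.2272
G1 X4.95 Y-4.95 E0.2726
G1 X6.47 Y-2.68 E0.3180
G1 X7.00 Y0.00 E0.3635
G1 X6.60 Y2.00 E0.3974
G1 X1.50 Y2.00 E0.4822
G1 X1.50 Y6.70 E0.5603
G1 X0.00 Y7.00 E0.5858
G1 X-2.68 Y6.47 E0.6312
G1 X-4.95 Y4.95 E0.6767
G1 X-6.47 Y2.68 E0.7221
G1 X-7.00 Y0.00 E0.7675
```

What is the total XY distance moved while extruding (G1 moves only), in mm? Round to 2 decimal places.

46.15 mm

Sum the Euclidean lengths of each G1 segment: total = 46.15 mm.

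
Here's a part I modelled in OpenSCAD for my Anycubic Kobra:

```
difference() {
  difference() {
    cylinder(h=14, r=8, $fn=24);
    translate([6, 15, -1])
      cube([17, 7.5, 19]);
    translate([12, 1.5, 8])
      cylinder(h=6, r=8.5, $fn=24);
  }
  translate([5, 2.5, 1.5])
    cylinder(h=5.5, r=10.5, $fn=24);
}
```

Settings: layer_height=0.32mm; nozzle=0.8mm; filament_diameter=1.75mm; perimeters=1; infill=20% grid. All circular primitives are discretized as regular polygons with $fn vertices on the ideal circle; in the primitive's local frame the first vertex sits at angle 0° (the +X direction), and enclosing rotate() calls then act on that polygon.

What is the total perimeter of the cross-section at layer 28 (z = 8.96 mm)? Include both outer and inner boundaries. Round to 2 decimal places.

49.91 mm

At z = 8.96 mm: the r=8 cylinder contributes a regular 24-gon of circumradius 8 (perimeter = 2·24·8.000·sin(180°/24) = 50.12 mm); the cube at (6, 15) (footprint 17×7.5) is included at this height (perimeter 49.00 mm); the cylinder at (12, 1.5): section is a regular 24-gon, circumradius r=8.5 (perimeter = 2·24·8.500·sin(180°/24) = 53.25 mm); Taking the first minus the rest: starting from the r=8 cylinder, the 17×7.5 cube at (6, 15) misses the remaining region (no effect); the r=8.5 cylinder at (12, 1.5) partially overlaps it — only the 32.82 mm² overlap (of its 224.40 mm²) is removed, clipping the outline — boundary = 49.91 mm; the cylinder at (5, 2.5) is absent (z outside [1.5, 7]); Subtracting the remaining from the first: none of the subtracted shapes is present at this height, so that combined region is unchanged — boundary = 49.91 mm. Overall, the cross-section is a single solid region. Total boundary length (outer) = 49.91 mm.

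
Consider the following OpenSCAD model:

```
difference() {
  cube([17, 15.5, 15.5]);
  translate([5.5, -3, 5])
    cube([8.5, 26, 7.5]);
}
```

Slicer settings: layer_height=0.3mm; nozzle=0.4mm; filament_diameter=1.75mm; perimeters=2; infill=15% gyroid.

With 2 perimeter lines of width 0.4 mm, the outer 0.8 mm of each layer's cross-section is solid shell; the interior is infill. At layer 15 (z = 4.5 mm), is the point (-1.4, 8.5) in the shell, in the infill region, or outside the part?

outside

At z = 4.5 mm: the cube (footprint 17×15.5) is included at this height; the cube at (5.5, -3) is absent (z outside [5, 12.5]); Subtracting the remaining from the first: none of the subtracted shapes is present at this height, so the 17×15.5 cube is unchanged — 1 connected region. Overall, the cross-section is a single solid region. The nearest boundary edge runs (0.00, 15.50)→(0.00, 0.00); distance from the point to it = 1.40 mm. The point is not inside any of the regions above, so it lies outside the cross-section (1.40 mm from the nearest boundary).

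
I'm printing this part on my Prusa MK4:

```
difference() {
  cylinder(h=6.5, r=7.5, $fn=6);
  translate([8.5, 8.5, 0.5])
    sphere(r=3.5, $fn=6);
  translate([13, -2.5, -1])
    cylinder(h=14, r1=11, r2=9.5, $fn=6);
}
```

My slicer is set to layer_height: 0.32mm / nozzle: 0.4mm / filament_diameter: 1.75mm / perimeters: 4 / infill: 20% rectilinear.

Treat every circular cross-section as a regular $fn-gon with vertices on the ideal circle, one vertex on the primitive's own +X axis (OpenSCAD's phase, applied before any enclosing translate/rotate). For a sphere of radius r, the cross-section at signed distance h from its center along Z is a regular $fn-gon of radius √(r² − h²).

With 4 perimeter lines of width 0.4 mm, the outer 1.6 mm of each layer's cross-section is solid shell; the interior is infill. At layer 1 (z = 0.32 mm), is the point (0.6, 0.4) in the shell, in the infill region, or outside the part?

At z = 0.32 mm: the r=7.5 cylinder contributes a regular 6-gon of circumradius 7.5; the r=3.5 sphere at (8.5, 8.5) contributes a regular 6-gon of circumradius √(3.5²−0.18²) = 3.495; the cone at (13, -2.5): at t=0.094 of its height the radius interpolates to r₁+(r₂−r₁)t = 10.859, giving a regular 6-gon of that circumradius; After the difference (first − rest): starting from the r=7.5 cylinder, the r=3.5 sphere at (8.5, 8.5) misses the remaining region (no effect); the cone at (13, -2.5) partially overlaps it — only the 23.06 mm² overlap (of its 306.34 mm²) is removed, clipping the outline — 1 connected region. Overall, the cross-section is a single solid region. The nearest boundary edge runs (5.54, 3.39)→(2.14, -2.50); distance from the point to it = 2.78 mm. The point is inside the cross-section and 2.78 mm from the nearest boundary — more than the 1.6 mm shell width (4 × 0.4), so it's in the infill interior.

infill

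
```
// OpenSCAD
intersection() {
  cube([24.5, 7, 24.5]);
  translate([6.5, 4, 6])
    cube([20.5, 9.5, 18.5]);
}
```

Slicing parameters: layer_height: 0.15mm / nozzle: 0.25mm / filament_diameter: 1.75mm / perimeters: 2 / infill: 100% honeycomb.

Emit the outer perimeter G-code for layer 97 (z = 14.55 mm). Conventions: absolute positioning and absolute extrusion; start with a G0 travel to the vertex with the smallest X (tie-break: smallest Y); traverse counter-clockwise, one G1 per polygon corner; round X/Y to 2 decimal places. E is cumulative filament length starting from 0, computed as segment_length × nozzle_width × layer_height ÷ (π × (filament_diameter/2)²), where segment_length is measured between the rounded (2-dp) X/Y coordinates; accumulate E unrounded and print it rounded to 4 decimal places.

At z = 14.55 mm: the 24.5×7 cube contributes its full rectangle; the cube at (6.5, 4) (footprint 20.5×9.5) is included at this height; Taking the intersection: the 20.5×9.5 cube at (6.5, 4) partially overlaps the 24.5×7 cube; clipping to the common part keeps 54.00 mm² — 1 connected region. The outline is a single polygon with 4 vertices. Extrusion per mm of travel: 0.25 × 0.15 / (π × 0.875²) = 0.015591. Accumulating E over each segment gives final E = 0.6548.

G0 X6.50 Y4.00 Z14.55
G1 X24.50 Y4.00 E0.2806
G1 X24.50 Y7.00 E0.3274
G1 X6.50 Y7.00 E0.6080
G1 X6.50 Y4.00 E0.6548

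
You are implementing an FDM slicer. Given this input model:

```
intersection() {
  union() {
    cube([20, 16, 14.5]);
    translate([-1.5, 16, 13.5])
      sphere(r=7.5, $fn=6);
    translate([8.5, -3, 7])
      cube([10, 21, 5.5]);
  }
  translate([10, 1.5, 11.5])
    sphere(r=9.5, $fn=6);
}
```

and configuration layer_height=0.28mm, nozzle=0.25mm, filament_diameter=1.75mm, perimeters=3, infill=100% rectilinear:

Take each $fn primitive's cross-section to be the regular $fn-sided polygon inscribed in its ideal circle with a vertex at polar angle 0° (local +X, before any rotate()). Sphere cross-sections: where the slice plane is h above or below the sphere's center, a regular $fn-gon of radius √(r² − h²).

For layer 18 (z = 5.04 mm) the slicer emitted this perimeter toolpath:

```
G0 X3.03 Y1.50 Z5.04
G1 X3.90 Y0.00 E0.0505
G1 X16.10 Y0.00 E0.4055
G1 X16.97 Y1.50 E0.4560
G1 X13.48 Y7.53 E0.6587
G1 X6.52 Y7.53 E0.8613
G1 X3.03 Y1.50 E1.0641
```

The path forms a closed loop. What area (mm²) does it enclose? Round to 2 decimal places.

Apply the shoelace formula to the sequence of (X, Y) vertices; enclosed area = 82.62 mm².

82.62 mm²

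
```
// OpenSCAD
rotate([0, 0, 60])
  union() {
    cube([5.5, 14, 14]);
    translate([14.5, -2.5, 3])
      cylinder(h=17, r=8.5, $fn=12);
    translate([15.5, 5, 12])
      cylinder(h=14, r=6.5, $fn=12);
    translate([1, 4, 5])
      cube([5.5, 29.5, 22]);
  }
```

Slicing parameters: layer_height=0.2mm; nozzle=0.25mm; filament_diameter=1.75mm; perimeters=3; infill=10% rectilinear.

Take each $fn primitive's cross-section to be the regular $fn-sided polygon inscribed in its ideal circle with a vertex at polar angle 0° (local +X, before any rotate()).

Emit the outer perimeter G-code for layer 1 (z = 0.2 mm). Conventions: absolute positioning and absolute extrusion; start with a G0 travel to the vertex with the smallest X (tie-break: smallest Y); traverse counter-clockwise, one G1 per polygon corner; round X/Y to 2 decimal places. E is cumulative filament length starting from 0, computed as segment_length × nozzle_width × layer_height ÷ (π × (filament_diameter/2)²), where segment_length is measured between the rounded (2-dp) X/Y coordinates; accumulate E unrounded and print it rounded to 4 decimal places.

At z = 0.2 mm: the 5.5×14 cube contributes its full rectangle; the cylinder at (14.5, -2.5) is absent (z outside [3, 20]); the cylinder at (15.5, 5) is not intersected at this z (z outside [12, 26]); the cube at (1, 4) is absent (z outside [5, 27]); Merging all regions: only the 5.5×14 cube is present, so the union is just that shape — 1 connected region; (whole slice rotated 60° about Z — lengths, areas and connectivity unchanged). The outline is a single polygon with 4 vertices. Extrusion per mm of travel: 0.25 × 0.2 / (π × 0.875²) = 0.020788. Accumulating E over each segment gives final E = 0.8104.

G0 X-12.12 Y7.00 Z0.20
G1 X0.00 Y0.00 E0.2909
G1 X2.75 Y4.76 E0.4052
G1 X-9.37 Y11.76 E0.6962
G1 X-12.12 Y7.00 E0.8104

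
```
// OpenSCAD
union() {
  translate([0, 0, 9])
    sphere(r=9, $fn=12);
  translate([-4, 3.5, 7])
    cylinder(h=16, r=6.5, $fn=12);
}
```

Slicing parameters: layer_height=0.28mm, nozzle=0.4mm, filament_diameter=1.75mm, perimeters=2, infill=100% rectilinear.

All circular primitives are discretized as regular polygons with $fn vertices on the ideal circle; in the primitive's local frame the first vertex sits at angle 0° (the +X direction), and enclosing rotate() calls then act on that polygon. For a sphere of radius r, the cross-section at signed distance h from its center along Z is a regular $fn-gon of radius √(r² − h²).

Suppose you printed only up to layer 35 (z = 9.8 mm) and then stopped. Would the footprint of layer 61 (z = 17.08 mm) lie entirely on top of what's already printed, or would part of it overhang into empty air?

Compare the two slices. At z = 9.8: the sphere: section is a regular 12-gon, circumradius = √(r²−h²) = √(9²−0.8²) = 8.964 (area = (12/2)·8.964²·sin(360°/12) = 241.08 mm²); the r=6.5 cylinder at (-4, 3.5) gives a regular 12-gon of circumradius 6.5 (constant along its height) (area = (12/2)·6.500²·sin(360°/12) = 126.75 mm²); Taking the union: the regions partially overlap — summed areas 367.83 mm² minus the doubly-counted overlap 96.34 mm² gives 271.49 mm² — area = 271.49 mm². At z = 17.08: the r=9 sphere contributes a regular 12-gon of circumradius √(9²−8.08²) = 3.964 (area = (12/2)·3.964²·sin(360°/12) = 47.14 mm²); the r=6.5 cylinder at (-4, 3.5) contributes a regular 12-gon of circumradius 6.5 (area = (12/2)·6.500²·sin(360°/12) = 126.75 mm²); Taking the union: the regions partially overlap — summed areas 173.89 mm² minus the doubly-counted overlap 28.31 mm² gives 145.58 mm² — area = 145.58 mm². Checking containment: the cross-section at z = 17.08 is a subset of the cross-section at z = 9.8.

entirely on top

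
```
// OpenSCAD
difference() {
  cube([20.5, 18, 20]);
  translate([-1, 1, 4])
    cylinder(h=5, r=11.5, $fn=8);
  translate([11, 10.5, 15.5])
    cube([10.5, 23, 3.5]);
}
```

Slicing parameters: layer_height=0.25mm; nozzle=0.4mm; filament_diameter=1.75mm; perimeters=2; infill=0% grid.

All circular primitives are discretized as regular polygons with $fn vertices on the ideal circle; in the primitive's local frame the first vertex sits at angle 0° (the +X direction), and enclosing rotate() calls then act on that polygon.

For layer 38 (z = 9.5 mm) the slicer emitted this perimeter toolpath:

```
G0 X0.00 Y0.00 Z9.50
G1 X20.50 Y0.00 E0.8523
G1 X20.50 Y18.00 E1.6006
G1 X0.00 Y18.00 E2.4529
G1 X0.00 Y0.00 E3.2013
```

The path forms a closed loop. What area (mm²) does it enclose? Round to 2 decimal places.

Apply the shoelace formula to the sequence of (X, Y) vertices; enclosed area = 369.00 mm².

369.00 mm²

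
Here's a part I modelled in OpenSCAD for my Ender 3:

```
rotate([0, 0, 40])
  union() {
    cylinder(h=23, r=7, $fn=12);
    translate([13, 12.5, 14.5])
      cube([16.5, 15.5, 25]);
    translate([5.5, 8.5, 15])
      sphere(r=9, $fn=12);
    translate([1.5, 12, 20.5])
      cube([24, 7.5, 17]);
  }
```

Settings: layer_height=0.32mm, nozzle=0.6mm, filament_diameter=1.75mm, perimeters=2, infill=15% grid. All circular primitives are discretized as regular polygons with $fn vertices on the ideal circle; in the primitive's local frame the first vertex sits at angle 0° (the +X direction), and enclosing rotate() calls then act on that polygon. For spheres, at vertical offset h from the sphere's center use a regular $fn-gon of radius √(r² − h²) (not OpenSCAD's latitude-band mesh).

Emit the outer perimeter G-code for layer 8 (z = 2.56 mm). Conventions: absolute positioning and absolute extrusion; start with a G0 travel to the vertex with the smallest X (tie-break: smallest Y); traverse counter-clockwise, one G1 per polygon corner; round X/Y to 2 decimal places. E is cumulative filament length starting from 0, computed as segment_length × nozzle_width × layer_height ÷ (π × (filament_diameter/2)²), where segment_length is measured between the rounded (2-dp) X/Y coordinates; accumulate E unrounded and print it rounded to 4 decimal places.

G0 X-6.89 Y-1.22 Z2.56
G1 X-5.36 Y-4.50 E0.2889
G1 X-2.39 Y-6.58 E0.5783
G1 X1.22 Y-6.89 E0.8676
G1 X4.50 Y-5.36 E1.1565
G1 X6.58 Y-2.39 E1.4459
G1 X6.89 Y1.22 E1.7351
G1 X5.36 Y4.50 E2.0240
G1 X2.39 Y6.58 E2.3135
G1 X-1.22 Y6.89 E2.6027
G1 X-4.50 Y5.36 E2.8916
G1 X-6.58 Y2.39 E3.1811
G1 X-6.89 Y-1.22 E3.4703

At z = 2.56 mm: the cylinder: section is a regular 12-gon, circumradius r=7; the cube at (13, 12.5) is not intersected at this z (z outside [14.5, 39.5]); the sphere at (5.5, 8.5) is not intersected at this z (|z−center|=12.440 > r=9); the cube at (1.5, 12) does not reach this height (z outside [20.5, 37.5]); Taking the union: only the r=7 cylinder is present, so the union is just that shape — 1 connected region; (whole slice rotated 40° about Z — lengths, areas and connectivity unchanged). The outline is a single polygon with 12 vertices. Extrusion per mm of travel: 0.6 × 0.32 / (π × 0.875²) = 0.079824. Accumulating E over each segment gives final E = 3.4703.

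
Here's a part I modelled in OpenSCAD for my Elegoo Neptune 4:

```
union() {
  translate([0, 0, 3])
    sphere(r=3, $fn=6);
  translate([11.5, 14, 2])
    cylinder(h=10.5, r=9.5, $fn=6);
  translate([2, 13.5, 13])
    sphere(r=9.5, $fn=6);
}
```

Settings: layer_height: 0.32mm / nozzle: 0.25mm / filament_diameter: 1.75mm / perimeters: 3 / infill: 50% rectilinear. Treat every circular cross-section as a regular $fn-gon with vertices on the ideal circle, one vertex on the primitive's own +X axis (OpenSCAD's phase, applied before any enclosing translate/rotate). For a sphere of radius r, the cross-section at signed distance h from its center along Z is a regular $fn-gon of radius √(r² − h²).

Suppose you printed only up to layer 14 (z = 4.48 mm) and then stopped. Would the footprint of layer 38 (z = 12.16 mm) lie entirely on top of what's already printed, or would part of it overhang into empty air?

part overhangs

Compare the two slices. At z = 4.48: the r=3 sphere slices to a regular 6-gon of circumradius 2.610 (√(r²−h²) with h=1.48 from center) (area = (6/2)·2.610²·sin(360°/6) = 17.69 mm²); the r=9.5 cylinder at (11.5, 14) gives a regular 6-gon of circumradius 9.5 (constant along its height) (area = (6/2)·9.500²·sin(360°/6) = 234.48 mm²); the r=9.5 sphere at (2, 13.5) slices to a regular 6-gon of circumradius 4.202 (√(r²−h²) with h=8.52 from center) (area = (6/2)·4.202²·sin(360°/6) = 45.88 mm²); Combining (union): the regions partially overlap — summed areas 298.05 mm² minus the doubly-counted overlap 15.19 mm² gives 282.86 mm² — area = 282.86 mm². At z = 12.16: the sphere does not reach this height (|z−center|=9.160 > r=3); the r=9.5 cylinder at (11.5, 14) gives a regular 6-gon of circumradius 9.5 (constant along its height) (area = (6/2)·9.500²·sin(360°/6) = 234.48 mm²); the r=9.5 sphere at (2, 13.5) slices to a regular 6-gon of circumradius 9.463 (√(r²−h²) with h=0.84 from center) (area = (6/2)·9.463²·sin(360°/6) = 232.64 mm²); Combining (union): the regions partially overlap — summed areas 467.12 mm² minus the doubly-counted overlap 77.41 mm² gives 389.71 mm² — area = 389.71 mm². Checking containment: at z = 12.16 the cross-section extends beyond the z = 4.48 cross-section by about 124.54 mm².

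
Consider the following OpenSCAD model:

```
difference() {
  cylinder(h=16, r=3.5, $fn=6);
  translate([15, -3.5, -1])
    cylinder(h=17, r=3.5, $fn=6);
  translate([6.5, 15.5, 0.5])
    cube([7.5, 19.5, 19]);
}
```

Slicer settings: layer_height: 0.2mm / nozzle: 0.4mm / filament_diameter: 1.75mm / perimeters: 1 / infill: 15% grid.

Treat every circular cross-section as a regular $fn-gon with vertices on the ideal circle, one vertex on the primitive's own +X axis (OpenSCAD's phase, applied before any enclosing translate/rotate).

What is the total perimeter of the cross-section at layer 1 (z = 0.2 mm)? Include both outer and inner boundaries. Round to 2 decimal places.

At z = 0.2 mm: the cylinder: section is a regular 6-gon, circumradius r=3.5 (perimeter = 2·6·3.500·sin(180°/6) = 21.00 mm); the r=3.5 cylinder at (15, -3.5) contributes a regular 6-gon of circumradius 3.5 (perimeter = 2·6·3.500·sin(180°/6) = 21.00 mm); the cube at (6.5, 15.5) does not reach this height (z outside [0.5, 19.5]); Subtracting the remaining from the first: starting from the r=3.5 cylinder, the r=3.5 cylinder at (15, -3.5) misses the remaining region (no effect) — boundary = 21.00 mm. Overall, the cross-section is a single solid region. Total boundary length (outer) = 21.00 mm.

21.00 mm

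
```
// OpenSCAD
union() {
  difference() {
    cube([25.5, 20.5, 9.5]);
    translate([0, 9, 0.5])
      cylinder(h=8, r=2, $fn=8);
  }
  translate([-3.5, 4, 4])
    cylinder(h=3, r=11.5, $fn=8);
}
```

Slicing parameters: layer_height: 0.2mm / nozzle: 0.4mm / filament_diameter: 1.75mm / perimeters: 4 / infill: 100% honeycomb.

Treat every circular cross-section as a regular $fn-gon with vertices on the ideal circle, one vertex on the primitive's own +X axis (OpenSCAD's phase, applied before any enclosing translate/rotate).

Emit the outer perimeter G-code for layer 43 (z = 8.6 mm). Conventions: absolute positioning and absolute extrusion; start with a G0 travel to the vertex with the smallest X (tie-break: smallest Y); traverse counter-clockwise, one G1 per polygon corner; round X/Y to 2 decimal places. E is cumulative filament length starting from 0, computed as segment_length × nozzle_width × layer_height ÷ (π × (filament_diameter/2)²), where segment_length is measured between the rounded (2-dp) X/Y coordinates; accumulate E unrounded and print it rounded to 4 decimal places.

G0 X0.00 Y0.00 Z8.60
G1 X25.50 Y0.00 E0.8481
G1 X25.50 Y20.50 E1.5300
G1 X0.00 Y20.50 E2.3781
G1 X0.00 Y0.00 E3.0599

At z = 8.6 mm: the 25.5×20.5 cube contributes its full rectangle; the cylinder at (0, 9) is absent (z outside [0.5, 8.5]); After the difference (first − rest): none of the subtracted shapes is present at this height, so the 25.5×20.5 cube is unchanged — 1 connected region; the cylinder at (-3.5, 4) does not reach this height (z outside [4, 7]); Combining (union): only that combined region is present, so the union is just that shape — 1 connected region. The outline is a single polygon with 4 vertices. Extrusion per mm of travel: 0.4 × 0.2 / (π × 0.875²) = 0.033260. Accumulating E over each segment gives final E = 3.0599.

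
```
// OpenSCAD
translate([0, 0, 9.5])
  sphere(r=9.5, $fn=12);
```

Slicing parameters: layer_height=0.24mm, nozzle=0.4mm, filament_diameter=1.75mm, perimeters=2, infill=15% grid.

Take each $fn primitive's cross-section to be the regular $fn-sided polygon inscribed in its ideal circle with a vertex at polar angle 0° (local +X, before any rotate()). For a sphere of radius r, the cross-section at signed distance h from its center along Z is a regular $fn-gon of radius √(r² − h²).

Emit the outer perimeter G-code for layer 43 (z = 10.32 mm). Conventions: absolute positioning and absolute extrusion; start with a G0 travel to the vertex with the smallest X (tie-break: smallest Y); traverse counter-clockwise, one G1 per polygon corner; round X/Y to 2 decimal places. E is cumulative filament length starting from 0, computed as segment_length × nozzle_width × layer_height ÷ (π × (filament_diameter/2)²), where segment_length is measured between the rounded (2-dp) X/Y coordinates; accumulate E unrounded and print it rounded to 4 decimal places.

G0 X-9.46 Y0.00 Z10.32
G1 X-8.20 Y-4.73 E0.1954
G1 X-4.73 Y-8.20 E0.3912
G1 X0.00 Y-9.46 E0.5866
G1 X4.73 Y-8.20 E0.7820
G1 X8.20 Y-4.73 E0.9778
G1 X9.46 Y0.00 E1.1732
G1 X8.20 Y4.73 E1.3686
G1 X4.73 Y8.20 E1.5644
G1 X0.00 Y9.46 E1.7598
G1 X-4.73 Y8.20 E1.9552
G1 X-8.20 Y4.73 E2.1510
G1 X-9.46 Y0.00 E2.3464

At z = 10.32 mm: the r=9.5 sphere contributes a regular 12-gon of circumradius √(9.5²−0.82²) = 9.465. The outline is a single polygon with 12 vertices. Extrusion per mm of travel: 0.4 × 0.24 / (π × 0.875²) = 0.039912. Accumulating E over each segment gives final E = 2.3464.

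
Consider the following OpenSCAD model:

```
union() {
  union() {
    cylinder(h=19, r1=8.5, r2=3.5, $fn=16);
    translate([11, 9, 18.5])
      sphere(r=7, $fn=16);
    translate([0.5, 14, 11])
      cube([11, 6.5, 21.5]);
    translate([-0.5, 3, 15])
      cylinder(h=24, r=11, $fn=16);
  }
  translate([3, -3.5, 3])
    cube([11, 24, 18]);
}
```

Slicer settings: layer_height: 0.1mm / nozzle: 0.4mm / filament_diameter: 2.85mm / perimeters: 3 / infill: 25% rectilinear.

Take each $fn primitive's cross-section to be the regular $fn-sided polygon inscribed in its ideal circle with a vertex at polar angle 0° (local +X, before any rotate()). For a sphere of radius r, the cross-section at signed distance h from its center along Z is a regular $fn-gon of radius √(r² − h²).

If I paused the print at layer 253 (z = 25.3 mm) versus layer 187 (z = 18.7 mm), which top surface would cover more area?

layer 187 (z = 18.7 mm)

Layer 253 (z = 25.3): the cone is absent (z outside [0, 19]); the r=7 sphere at (11, 9) slices to a regular 16-gon of circumradius 1.661 (√(r²−h²) with h=6.8 from center) (area = (16/2)·1.661²·sin(360°/16) = 8.45 mm²); the cube at (0.5, 14) is present — its section is the full 11×6.5 rectangle (area 71.50 mm²); the r=11 cylinder at (-0.5, 3) contributes a regular 16-gon of circumradius 11 (area = (16/2)·11.000²·sin(360°/16) = 370.44 mm²); Taking the union: the 3 present regions are separate (no shared area or edge), so areas and boundary lengths simply add and each stays a separate island — area = 450.39 mm²; the cube at (3, -3.5) is absent (z outside [3, 21]); Merging all regions: only that combined region is present, so the union is just that shape — area = 450.39 mm². So its area = 450.39 mm². Layer 187 (z = 18.7): the cone (r1=8.5→r2=3.5) has section circumradius 3.579 here — a regular 16-gon (area = (16/2)·3.579²·sin(360°/16) = 39.21 mm²); the r=7 sphere at (11, 9) slices to a regular 16-gon of circumradius 6.997 (√(r²−h²) with h=0.2 from center) (area = (16/2)·6.997²·sin(360°/16) = 149.89 mm²); the cube at (0.5, 14) is present — its section is the full 11×6.5 rectangle (area 71.50 mm²); the r=11 cylinder at (-0.5, 3) contributes a regular 16-gon of circumradius 11 (area = (16/2)·11.000²·sin(360°/16) = 370.44 mm²); Merging all regions: the regions partially overlap — summed areas 631.04 mm² minus the doubly-counted overlap 84.97 mm² gives 546.07 mm² — area = 546.07 mm²; the cube at (3, -3.5) is present — its section is the full 11×24 rectangle (area 264.00 mm²); Combining (union): the regions partially overlap — summed areas 810.07 mm² minus the doubly-counted overlap 223.22 mm² gives 586.84 mm² — area = 586.84 mm². So its area = 586.84 mm². Layer 187 is larger (586.84 vs 450.39 mm²).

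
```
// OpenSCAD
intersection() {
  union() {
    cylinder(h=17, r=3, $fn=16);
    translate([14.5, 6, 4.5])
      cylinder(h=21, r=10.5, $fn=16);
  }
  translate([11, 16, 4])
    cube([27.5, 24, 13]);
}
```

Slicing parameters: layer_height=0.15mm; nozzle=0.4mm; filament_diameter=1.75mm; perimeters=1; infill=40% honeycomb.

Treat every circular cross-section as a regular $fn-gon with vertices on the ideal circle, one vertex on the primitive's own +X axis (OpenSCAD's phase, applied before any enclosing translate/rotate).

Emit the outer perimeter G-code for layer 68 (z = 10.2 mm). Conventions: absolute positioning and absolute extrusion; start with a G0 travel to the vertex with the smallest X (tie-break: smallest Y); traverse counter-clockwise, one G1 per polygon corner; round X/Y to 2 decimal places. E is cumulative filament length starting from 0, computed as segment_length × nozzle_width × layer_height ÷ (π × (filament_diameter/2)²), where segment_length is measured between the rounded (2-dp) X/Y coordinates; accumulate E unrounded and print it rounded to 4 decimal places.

G0 X11.99 Y16.00 Z10.20
G1 X17.01 Y16.00 E0.1252
G1 X14.50 Y16.50 E0.1891
G1 X11.99 Y16.00 E0.2529

At z = 10.2 mm: the cylinder: section is a regular 16-gon, circumradius r=3; the r=10.5 cylinder at (14.5, 6) gives a regular 16-gon of circumradius 10.5 (constant along its height); Merging all regions: the 2 present regions are separate (no shared area or edge), so areas and boundary lengths simply add and each stays a separate island — 2 connected regions; the 27.5×24 cube at (11, 16) contributes its full rectangle; Keeping only the common overlap: the 27.5×24 cube at (11, 16) partially overlaps the result so far; clipping to the common part keeps 1.26 mm² — 1 connected region. The outline is a single polygon with 3 vertices. Extrusion per mm of travel: 0.4 × 0.15 / (π × 0.875²) = 0.024945. Accumulating E over each segment gives final E = 0.2529.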